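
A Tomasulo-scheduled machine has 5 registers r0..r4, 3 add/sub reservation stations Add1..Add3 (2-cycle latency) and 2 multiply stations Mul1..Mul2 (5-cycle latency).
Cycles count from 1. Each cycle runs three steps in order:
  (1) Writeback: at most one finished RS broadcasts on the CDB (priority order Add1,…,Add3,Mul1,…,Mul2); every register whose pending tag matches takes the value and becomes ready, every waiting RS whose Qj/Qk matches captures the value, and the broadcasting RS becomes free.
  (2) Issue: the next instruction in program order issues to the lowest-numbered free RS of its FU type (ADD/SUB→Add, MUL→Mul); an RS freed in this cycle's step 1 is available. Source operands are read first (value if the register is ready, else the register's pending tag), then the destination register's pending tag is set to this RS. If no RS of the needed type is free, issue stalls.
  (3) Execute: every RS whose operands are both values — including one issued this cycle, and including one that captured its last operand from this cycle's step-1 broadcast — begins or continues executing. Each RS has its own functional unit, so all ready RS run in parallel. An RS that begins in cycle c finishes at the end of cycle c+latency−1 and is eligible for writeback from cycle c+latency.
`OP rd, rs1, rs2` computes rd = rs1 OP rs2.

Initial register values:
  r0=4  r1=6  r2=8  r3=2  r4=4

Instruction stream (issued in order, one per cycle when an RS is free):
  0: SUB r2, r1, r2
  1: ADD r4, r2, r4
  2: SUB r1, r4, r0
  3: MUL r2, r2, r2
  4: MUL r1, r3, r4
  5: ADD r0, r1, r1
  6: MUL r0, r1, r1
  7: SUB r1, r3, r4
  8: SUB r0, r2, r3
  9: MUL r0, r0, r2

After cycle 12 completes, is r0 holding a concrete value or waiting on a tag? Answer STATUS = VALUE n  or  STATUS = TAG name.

STATUS = TAG Mul2

  c1: issue SUB r2<-Add1  regs: r0:4,r1:6,r2:Add1,r3:2,r4:4
  c2: issue ADD r4<-Add2  regs: r0:4,r1:6,r2:Add1,r3:2,r4:Add2
  c3: CDB Add1=-2; issue SUB r1<-Add1  regs: r0:4,r1:Add1,r2:-2,r3:2,r4:Add2
  c4: issue MUL r2<-Mul1  regs: r0:4,r1:Add1,r2:Mul1,r3:2,r4:Add2
  c5: CDB Add2=2; issue MUL r1<-Mul2  regs: r0:4,r1:Mul2,r2:Mul1,r3:2,r4:2
  c6: issue ADD r0<-Add2  regs: r0:Add2,r1:Mul2,r2:Mul1,r3:2,r4:2
  c7: CDB Add1=-2; stall  regs: r0:Add2,r1:Mul2,r2:Mul1,r3:2,r4:2
  c8: stall  regs: r0:Add2,r1:Mul2,r2:Mul1,r3:2,r4:2
  c9: CDB Mul1=4; issue MUL r0<-Mul1  regs: r0:Mul1,r1:Mul2,r2:4,r3:2,r4:2
  c10: CDB Mul2=4; issue SUB r1<-Add1  regs: r0:Mul1,r1:Add1,r2:4,r3:2,r4:2
  c11: issue SUB r0<-Add3  regs: r0:Add3,r1:Add1,r2:4,r3:2,r4:2
  c12: CDB Add1=0; issue MUL r0<-Mul2  regs: r0:Mul2,r1:0,r2:4,r3:2,r4:2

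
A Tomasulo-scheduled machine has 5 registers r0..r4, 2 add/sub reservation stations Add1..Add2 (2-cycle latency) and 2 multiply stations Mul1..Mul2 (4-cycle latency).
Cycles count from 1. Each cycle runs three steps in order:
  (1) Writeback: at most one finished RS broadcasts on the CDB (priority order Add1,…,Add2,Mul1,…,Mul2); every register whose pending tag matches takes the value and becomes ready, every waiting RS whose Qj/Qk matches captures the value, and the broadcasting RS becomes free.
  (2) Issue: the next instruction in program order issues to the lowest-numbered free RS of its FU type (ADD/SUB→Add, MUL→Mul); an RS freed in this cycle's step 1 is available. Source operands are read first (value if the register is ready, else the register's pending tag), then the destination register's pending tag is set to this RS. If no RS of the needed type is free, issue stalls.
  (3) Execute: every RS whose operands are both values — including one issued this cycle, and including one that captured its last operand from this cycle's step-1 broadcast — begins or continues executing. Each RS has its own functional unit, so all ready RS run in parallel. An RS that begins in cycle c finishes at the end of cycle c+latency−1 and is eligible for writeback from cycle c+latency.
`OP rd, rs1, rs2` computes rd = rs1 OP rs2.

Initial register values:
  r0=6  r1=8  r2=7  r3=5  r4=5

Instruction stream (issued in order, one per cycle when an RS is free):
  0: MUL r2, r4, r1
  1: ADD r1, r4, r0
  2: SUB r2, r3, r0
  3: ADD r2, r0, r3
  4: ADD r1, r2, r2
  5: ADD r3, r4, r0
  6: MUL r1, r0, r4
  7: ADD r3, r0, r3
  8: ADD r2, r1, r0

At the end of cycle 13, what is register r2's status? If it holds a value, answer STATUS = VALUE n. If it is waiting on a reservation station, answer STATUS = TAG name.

cycle 1: issue MUL r2<-Mul1 // r0:6,r1:8,r2:Mul1,r3:5,r4:5
cycle 2: issue ADD r1<-Add1 // r0:6,r1:Add1,r2:Mul1,r3:5,r4:5
cycle 3: issue SUB r2<-Add2 // r0:6,r1:Add1,r2:Add2,r3:5,r4:5
cycle 4: CDB Add1=11; issue ADD r2<-Add1 // r0:6,r1:11,r2:Add1,r3:5,r4:5
cycle 5: CDB Add2=-1; issue ADD r1<-Add2 // r0:6,r1:Add2,r2:Add1,r3:5,r4:5
cycle 6: CDB Add1=11; issue ADD r3<-Add1 // r0:6,r1:Add2,r2:11,r3:Add1,r4:5
cycle 7: CDB Mul1=40; issue MUL r1<-Mul1 // r0:6,r1:Mul1,r2:11,r3:Add1,r4:5
cycle 8: CDB Add1=11; issue ADD r3<-Add1 // r0:6,r1:Mul1,r2:11,r3:Add1,r4:5
cycle 9: CDB Add2=22; issue ADD r2<-Add2 // r0:6,r1:Mul1,r2:Add2,r3:Add1,r4:5
cycle 10: CDB Add1=17 // r0:6,r1:Mul1,r2:Add2,r3:17,r4:5
cycle 11: CDB Mul1=30 // r0:6,r1:30,r2:Add2,r3:17,r4:5
cycle 12: - // r0:6,r1:30,r2:Add2,r3:17,r4:5
cycle 13: CDB Add2=36 // r0:6,r1:30,r2:36,r3:17,r4:5

STATUS = VALUE 36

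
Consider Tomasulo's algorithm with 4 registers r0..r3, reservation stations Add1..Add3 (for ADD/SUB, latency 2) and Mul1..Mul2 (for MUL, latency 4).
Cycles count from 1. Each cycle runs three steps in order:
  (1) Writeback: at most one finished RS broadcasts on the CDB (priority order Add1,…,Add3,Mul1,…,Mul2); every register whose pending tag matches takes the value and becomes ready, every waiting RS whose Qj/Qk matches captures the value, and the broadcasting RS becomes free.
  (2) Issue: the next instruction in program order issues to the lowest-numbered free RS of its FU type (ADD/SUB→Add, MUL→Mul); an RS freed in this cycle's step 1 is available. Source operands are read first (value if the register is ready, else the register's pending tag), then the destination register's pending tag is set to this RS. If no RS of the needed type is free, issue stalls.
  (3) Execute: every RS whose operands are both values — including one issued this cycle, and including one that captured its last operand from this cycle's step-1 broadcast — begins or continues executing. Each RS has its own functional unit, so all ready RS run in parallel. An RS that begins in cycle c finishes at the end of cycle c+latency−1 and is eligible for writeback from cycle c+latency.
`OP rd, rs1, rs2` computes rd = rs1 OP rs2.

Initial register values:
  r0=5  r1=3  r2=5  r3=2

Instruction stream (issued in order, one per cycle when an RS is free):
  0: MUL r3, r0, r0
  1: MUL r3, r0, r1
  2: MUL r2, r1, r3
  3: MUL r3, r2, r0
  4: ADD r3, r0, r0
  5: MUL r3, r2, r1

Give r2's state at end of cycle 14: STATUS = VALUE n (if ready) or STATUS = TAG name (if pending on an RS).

cycle 1: issue MUL r3<-Mul1 // r0:5,r1:3,r2:5,r3:Mul1
cycle 2: issue MUL r3<-Mul2 // r0:5,r1:3,r2:5,r3:Mul2
cycle 3: stall // r0:5,r1:3,r2:5,r3:Mul2
cycle 4: stall // r0:5,r1:3,r2:5,r3:Mul2
cycle 5: CDB Mul1=25; issue MUL r2<-Mul1 // r0:5,r1:3,r2:Mul1,r3:Mul2
cycle 6: CDB Mul2=15; issue MUL r3<-Mul2 // r0:5,r1:3,r2:Mul1,r3:Mul2
cycle 7: issue ADD r3<-Add1 // r0:5,r1:3,r2:Mul1,r3:Add1
cycle 8: stall // r0:5,r1:3,r2:Mul1,r3:Add1
cycle 9: CDB Add1=10; stall // r0:5,r1:3,r2:Mul1,r3:10
cycle 10: CDB Mul1=45; issue MUL r3<-Mul1 // r0:5,r1:3,r2:45,r3:Mul1
cycle 11: - // r0:5,r1:3,r2:45,r3:Mul1
cycle 12: - // r0:5,r1:3,r2:45,r3:Mul1
cycle 13: - // r0:5,r1:3,r2:45,r3:Mul1
cycle 14: CDB Mul1=135 // r0:5,r1:3,r2:45,r3:135

STATUS = VALUE 45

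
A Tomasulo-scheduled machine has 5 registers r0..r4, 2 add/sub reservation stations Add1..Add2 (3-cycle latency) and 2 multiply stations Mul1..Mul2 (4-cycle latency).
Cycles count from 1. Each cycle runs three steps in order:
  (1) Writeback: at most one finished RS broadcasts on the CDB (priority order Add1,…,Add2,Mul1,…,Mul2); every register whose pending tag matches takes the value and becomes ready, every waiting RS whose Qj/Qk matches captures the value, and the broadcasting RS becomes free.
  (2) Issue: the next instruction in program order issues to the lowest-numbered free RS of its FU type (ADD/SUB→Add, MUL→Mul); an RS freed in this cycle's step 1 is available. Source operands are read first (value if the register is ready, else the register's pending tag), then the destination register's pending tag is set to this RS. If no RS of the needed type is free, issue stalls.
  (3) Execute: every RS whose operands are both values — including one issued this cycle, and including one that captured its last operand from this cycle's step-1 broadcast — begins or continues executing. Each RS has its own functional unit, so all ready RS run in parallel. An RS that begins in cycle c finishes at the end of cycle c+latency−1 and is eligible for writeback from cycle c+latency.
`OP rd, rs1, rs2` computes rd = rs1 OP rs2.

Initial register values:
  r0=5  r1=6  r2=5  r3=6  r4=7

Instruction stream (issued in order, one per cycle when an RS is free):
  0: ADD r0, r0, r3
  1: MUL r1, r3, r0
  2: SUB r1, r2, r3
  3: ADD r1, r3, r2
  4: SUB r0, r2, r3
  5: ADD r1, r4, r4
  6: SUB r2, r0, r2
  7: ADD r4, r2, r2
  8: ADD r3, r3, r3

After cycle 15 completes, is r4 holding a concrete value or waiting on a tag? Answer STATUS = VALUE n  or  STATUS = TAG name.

STATUS = VALUE -12

c1: issue ADD r0<-Add1 | r0:Add1,r1:6,r2:5,r3:6,r4:7
c2: issue MUL r1<-Mul1 | r0:Add1,r1:Mul1,r2:5,r3:6,r4:7
c3: issue SUB r1<-Add2 | r0:Add1,r1:Add2,r2:5,r3:6,r4:7
c4: CDB Add1=11; issue ADD r1<-Add1 | r0:11,r1:Add1,r2:5,r3:6,r4:7
c5: stall | r0:11,r1:Add1,r2:5,r3:6,r4:7
c6: CDB Add2=-1; issue SUB r0<-Add2 | r0:Add2,r1:Add1,r2:5,r3:6,r4:7
c7: CDB Add1=11; issue ADD r1<-Add1 | r0:Add2,r1:Add1,r2:5,r3:6,r4:7
c8: CDB Mul1=66; stall | r0:Add2,r1:Add1,r2:5,r3:6,r4:7
c9: CDB Add2=-1; issue SUB r2<-Add2 | r0:-1,r1:Add1,r2:Add2,r3:6,r4:7
c10: CDB Add1=14; issue ADD r4<-Add1 | r0:-1,r1:14,r2:Add2,r3:6,r4:Add1
c11: stall | r0:-1,r1:14,r2:Add2,r3:6,r4:Add1
c12: CDB Add2=-6; issue ADD r3<-Add2 | r0:-1,r1:14,r2:-6,r3:Add2,r4:Add1
c13: - | r0:-1,r1:14,r2:-6,r3:Add2,r4:Add1
c14: - | r0:-1,r1:14,r2:-6,r3:Add2,r4:Add1
c15: CDB Add1=-12 | r0:-1,r1:14,r2:-6,r3:Add2,r4:-12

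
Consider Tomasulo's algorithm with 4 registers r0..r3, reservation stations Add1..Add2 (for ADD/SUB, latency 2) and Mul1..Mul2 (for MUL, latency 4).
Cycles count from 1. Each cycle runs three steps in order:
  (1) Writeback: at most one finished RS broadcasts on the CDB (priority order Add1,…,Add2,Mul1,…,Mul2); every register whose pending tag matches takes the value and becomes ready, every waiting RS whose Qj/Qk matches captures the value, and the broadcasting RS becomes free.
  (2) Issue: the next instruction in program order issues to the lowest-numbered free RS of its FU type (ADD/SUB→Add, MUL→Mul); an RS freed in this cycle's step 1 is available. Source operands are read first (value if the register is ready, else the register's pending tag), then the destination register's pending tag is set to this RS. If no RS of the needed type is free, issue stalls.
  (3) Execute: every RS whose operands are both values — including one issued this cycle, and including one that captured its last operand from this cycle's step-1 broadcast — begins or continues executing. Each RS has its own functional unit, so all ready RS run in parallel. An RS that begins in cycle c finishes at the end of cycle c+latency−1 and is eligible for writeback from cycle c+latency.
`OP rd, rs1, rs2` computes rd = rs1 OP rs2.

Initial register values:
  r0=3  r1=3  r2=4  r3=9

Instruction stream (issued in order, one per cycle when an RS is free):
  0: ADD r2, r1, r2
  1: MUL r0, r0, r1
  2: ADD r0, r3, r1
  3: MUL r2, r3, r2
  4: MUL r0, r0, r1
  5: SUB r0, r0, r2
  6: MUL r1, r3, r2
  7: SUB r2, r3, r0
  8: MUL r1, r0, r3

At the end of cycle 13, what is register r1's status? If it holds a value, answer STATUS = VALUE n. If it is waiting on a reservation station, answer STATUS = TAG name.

c1: issue ADD r2<-Add1 | r0:3,r1:3,r2:Add1,r3:9
c2: issue MUL r0<-Mul1 | r0:Mul1,r1:3,r2:Add1,r3:9
c3: CDB Add1=7; issue ADD r0<-Add1 | r0:Add1,r1:3,r2:7,r3:9
c4: issue MUL r2<-Mul2 | r0:Add1,r1:3,r2:Mul2,r3:9
c5: CDB Add1=12; stall | r0:12,r1:3,r2:Mul2,r3:9
c6: CDB Mul1=9; issue MUL r0<-Mul1 | r0:Mul1,r1:3,r2:Mul2,r3:9
c7: issue SUB r0<-Add1 | r0:Add1,r1:3,r2:Mul2,r3:9
c8: CDB Mul2=63; issue MUL r1<-Mul2 | r0:Add1,r1:Mul2,r2:63,r3:9
c9: issue SUB r2<-Add2 | r0:Add1,r1:Mul2,r2:Add2,r3:9
c10: CDB Mul1=36; issue MUL r1<-Mul1 | r0:Add1,r1:Mul1,r2:Add2,r3:9
c11: - | r0:Add1,r1:Mul1,r2:Add2,r3:9
c12: CDB Add1=-27 | r0:-27,r1:Mul1,r2:Add2,r3:9
c13: CDB Mul2=567 | r0:-27,r1:Mul1,r2:Add2,r3:9

STATUS = TAG Mul1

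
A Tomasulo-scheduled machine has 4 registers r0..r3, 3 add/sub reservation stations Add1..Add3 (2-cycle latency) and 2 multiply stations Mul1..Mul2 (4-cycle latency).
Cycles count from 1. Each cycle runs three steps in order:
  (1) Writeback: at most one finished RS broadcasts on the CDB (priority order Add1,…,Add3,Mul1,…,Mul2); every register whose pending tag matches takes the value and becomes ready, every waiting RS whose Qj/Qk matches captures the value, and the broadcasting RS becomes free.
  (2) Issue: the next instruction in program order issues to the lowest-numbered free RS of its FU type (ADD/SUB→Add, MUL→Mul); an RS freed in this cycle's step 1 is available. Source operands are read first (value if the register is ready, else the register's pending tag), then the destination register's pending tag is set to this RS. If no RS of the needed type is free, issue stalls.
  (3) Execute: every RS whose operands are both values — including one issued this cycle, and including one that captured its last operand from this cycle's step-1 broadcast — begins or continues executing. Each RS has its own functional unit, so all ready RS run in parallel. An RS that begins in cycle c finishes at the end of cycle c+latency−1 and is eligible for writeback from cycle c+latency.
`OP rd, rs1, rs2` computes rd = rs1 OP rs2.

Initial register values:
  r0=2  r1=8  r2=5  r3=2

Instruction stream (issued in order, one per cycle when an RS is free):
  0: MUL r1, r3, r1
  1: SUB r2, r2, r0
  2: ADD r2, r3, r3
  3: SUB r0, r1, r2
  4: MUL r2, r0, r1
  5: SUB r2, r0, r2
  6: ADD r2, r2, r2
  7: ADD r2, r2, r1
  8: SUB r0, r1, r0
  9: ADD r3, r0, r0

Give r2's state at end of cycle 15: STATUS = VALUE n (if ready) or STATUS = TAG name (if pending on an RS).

  c1: issue MUL r1<-Mul1  regs: r0:2,r1:Mul1,r2:5,r3:2
  c2: issue SUB r2<-Add1  regs: r0:2,r1:Mul1,r2:Add1,r3:2
  c3: issue ADD r2<-Add2  regs: r0:2,r1:Mul1,r2:Add2,r3:2
  c4: CDB Add1=3; issue SUB r0<-Add1  regs: r0:Add1,r1:Mul1,r2:Add2,r3:2
  c5: CDB Add2=4; issue MUL r2<-Mul2  regs: r0:Add1,r1:Mul1,r2:Mul2,r3:2
  c6: CDB Mul1=16; issue SUB r2<-Add2  regs: r0:Add1,r1:16,r2:Add2,r3:2
  c7: issue ADD r2<-Add3  regs: r0:Add1,r1:16,r2:Add3,r3:2
  c8: CDB Add1=12; issue ADD r2<-Add1  regs: r0:12,r1:16,r2:Add1,r3:2
  c9: stall  regs: r0:12,r1:16,r2:Add1,r3:2
  c10: stall  regs: r0:12,r1:16,r2:Add1,r3:2
  c11: stall  regs: r0:12,r1:16,r2:Add1,r3:2
  c12: CDB Mul2=192; stall  regs: r0:12,r1:16,r2:Add1,r3:2
  c13: stall  regs: r0:12,r1:16,r2:Add1,r3:2
  c14: CDB Add2=-180; issue SUB r0<-Add2  regs: r0:Add2,r1:16,r2:Add1,r3:2
  c15: stall  regs: r0:Add2,r1:16,r2:Add1,r3:2

STATUS = TAG Add1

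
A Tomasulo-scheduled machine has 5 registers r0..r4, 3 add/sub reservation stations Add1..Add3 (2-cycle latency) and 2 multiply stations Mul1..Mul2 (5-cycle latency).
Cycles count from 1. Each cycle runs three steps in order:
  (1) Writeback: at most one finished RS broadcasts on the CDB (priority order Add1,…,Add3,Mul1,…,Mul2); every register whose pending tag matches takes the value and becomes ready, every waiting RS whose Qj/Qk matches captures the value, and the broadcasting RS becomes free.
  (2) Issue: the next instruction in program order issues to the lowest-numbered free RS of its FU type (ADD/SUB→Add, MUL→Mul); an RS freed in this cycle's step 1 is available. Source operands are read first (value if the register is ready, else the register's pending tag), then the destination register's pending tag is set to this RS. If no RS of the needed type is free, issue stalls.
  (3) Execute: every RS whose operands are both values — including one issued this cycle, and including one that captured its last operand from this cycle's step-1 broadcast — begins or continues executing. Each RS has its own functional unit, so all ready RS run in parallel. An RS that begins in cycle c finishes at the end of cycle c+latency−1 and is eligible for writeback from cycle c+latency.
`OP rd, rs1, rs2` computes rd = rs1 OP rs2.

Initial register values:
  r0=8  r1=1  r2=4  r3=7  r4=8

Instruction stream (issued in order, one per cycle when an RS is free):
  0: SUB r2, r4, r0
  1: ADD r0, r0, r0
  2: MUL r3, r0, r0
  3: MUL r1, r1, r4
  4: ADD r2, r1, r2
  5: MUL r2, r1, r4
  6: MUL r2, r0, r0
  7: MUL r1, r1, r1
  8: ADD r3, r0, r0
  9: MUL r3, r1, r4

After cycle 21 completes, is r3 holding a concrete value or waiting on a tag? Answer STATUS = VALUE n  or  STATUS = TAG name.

STATUS = TAG Mul2

cycle 1: issue SUB r2<-Add1 // r0:8,r1:1,r2:Add1,r3:7,r4:8
cycle 2: issue ADD r0<-Add2 // r0:Add2,r1:1,r2:Add1,r3:7,r4:8
cycle 3: CDB Add1=0; issue MUL r3<-Mul1 // r0:Add2,r1:1,r2:0,r3:Mul1,r4:8
cycle 4: CDB Add2=16; issue MUL r1<-Mul2 // r0:16,r1:Mul2,r2:0,r3:Mul1,r4:8
cycle 5: issue ADD r2<-Add1 // r0:16,r1:Mul2,r2:Add1,r3:Mul1,r4:8
cycle 6: stall // r0:16,r1:Mul2,r2:Add1,r3:Mul1,r4:8
cycle 7: stall // r0:16,r1:Mul2,r2:Add1,r3:Mul1,r4:8
cycle 8: stall // r0:16,r1:Mul2,r2:Add1,r3:Mul1,r4:8
cycle 9: CDB Mul1=256; issue MUL r2<-Mul1 // r0:16,r1:Mul2,r2:Mul1,r3:256,r4:8
cycle 10: CDB Mul2=8; issue MUL r2<-Mul2 // r0:16,r1:8,r2:Mul2,r3:256,r4:8
cycle 11: stall // r0:16,r1:8,r2:Mul2,r3:256,r4:8
cycle 12: CDB Add1=8; stall // r0:16,r1:8,r2:Mul2,r3:256,r4:8
cycle 13: stall // r0:16,r1:8,r2:Mul2,r3:256,r4:8
cycle 14: stall // r0:16,r1:8,r2:Mul2,r3:256,r4:8
cycle 15: CDB Mul1=64; issue MUL r1<-Mul1 // r0:16,r1:Mul1,r2:Mul2,r3:256,r4:8
cycle 16: CDB Mul2=256; issue ADD r3<-Add1 // r0:16,r1:Mul1,r2:256,r3:Add1,r4:8
cycle 17: issue MUL r3<-Mul2 // r0:16,r1:Mul1,r2:256,r3:Mul2,r4:8
cycle 18: CDB Add1=32 // r0:16,r1:Mul1,r2:256,r3:Mul2,r4:8
cycle 19: - // r0:16,r1:Mul1,r2:256,r3:Mul2,r4:8
cycle 20: CDB Mul1=64 // r0:16,r1:64,r2:256,r3:Mul2,r4:8
cycle 21: - // r0:16,r1:64,r2:256,r3:Mul2,r4:8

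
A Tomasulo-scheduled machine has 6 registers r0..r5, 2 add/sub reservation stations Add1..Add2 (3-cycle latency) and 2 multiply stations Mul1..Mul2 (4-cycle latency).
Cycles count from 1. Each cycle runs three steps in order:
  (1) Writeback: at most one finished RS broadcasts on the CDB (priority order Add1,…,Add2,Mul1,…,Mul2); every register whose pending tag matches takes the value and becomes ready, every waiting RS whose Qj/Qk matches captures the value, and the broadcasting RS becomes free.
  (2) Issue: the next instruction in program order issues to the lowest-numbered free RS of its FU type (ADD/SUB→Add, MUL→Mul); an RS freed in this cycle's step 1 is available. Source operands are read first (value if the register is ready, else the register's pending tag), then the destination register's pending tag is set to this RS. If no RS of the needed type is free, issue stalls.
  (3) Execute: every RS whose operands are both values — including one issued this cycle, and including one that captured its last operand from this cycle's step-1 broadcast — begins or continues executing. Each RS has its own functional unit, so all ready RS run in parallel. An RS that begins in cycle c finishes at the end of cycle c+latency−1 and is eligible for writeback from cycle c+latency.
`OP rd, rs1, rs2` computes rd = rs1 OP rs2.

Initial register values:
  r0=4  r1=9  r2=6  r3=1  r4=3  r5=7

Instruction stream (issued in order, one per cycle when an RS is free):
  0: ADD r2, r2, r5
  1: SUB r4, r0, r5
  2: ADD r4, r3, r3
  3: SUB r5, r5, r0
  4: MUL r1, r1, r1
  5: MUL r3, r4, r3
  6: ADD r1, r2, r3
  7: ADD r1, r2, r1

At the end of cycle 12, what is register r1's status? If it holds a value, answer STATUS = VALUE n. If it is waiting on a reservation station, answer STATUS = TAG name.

STATUS = TAG Add2

c1: issue ADD r2<-Add1 | r0:4,r1:9,r2:Add1,r3:1,r4:3,r5:7
c2: issue SUB r4<-Add2 | r0:4,r1:9,r2:Add1,r3:1,r4:Add2,r5:7
c3: stall | r0:4,r1:9,r2:Add1,r3:1,r4:Add2,r5:7
c4: CDB Add1=13; issue ADD r4<-Add1 | r0:4,r1:9,r2:13,r3:1,r4:Add1,r5:7
c5: CDB Add2=-3; issue SUB r5<-Add2 | r0:4,r1:9,r2:13,r3:1,r4:Add1,r5:Add2
c6: issue MUL r1<-Mul1 | r0:4,r1:Mul1,r2:13,r3:1,r4:Add1,r5:Add2
c7: CDB Add1=2; issue MUL r3<-Mul2 | r0:4,r1:Mul1,r2:13,r3:Mul2,r4:2,r5:Add2
c8: CDB Add2=3; issue ADD r1<-Add1 | r0:4,r1:Add1,r2:13,r3:Mul2,r4:2,r5:3
c9: issue ADD r1<-Add2 | r0:4,r1:Add2,r2:13,r3:Mul2,r4:2,r5:3
c10: CDB Mul1=81 | r0:4,r1:Add2,r2:13,r3:Mul2,r4:2,r5:3
c11: CDB Mul2=2 | r0:4,r1:Add2,r2:13,r3:2,r4:2,r5:3
c12: - | r0:4,r1:Add2,r2:13,r3:2,r4:2,r5:3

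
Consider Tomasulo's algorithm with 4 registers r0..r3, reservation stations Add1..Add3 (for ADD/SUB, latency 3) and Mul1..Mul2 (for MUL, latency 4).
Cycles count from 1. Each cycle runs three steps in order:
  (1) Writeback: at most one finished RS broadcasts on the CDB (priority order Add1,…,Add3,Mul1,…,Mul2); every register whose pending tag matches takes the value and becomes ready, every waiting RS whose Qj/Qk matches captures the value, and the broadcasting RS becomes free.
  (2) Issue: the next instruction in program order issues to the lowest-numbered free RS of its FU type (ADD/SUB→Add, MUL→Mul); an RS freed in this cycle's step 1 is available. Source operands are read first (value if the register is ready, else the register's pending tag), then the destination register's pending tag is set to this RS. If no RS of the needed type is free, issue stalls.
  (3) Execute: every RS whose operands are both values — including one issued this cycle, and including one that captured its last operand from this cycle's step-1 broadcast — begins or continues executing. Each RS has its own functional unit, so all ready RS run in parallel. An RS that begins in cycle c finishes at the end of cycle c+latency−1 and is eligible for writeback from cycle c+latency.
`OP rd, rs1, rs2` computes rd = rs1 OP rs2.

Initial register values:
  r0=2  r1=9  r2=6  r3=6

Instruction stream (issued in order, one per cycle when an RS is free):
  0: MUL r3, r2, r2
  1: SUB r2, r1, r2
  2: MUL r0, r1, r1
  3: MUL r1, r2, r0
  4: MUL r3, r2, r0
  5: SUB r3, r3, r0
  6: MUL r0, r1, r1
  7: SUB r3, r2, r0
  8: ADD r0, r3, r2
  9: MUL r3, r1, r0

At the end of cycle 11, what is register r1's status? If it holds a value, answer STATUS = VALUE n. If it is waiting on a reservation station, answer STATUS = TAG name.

STATUS = VALUE 243

  c1: issue MUL r3<-Mul1  regs: r0:2,r1:9,r2:6,r3:Mul1
  c2: issue SUB r2<-Add1  regs: r0:2,r1:9,r2:Add1,r3:Mul1
  c3: issue MUL r0<-Mul2  regs: r0:Mul2,r1:9,r2:Add1,r3:Mul1
  c4: stall  regs: r0:Mul2,r1:9,r2:Add1,r3:Mul1
  c5: CDB Add1=3; stall  regs: r0:Mul2,r1:9,r2:3,r3:Mul1
  c6: CDB Mul1=36; issue MUL r1<-Mul1  regs: r0:Mul2,r1:Mul1,r2:3,r3:36
  c7: CDB Mul2=81; issue MUL r3<-Mul2  regs: r0:81,r1:Mul1,r2:3,r3:Mul2
  c8: issue SUB r3<-Add1  regs: r0:81,r1:Mul1,r2:3,r3:Add1
  c9: stall  regs: r0:81,r1:Mul1,r2:3,r3:Add1
  c10: stall  regs: r0:81,r1:Mul1,r2:3,r3:Add1
  c11: CDB Mul1=243; issue MUL r0<-Mul1  regs: r0:Mul1,r1:243,r2:3,r3:Add1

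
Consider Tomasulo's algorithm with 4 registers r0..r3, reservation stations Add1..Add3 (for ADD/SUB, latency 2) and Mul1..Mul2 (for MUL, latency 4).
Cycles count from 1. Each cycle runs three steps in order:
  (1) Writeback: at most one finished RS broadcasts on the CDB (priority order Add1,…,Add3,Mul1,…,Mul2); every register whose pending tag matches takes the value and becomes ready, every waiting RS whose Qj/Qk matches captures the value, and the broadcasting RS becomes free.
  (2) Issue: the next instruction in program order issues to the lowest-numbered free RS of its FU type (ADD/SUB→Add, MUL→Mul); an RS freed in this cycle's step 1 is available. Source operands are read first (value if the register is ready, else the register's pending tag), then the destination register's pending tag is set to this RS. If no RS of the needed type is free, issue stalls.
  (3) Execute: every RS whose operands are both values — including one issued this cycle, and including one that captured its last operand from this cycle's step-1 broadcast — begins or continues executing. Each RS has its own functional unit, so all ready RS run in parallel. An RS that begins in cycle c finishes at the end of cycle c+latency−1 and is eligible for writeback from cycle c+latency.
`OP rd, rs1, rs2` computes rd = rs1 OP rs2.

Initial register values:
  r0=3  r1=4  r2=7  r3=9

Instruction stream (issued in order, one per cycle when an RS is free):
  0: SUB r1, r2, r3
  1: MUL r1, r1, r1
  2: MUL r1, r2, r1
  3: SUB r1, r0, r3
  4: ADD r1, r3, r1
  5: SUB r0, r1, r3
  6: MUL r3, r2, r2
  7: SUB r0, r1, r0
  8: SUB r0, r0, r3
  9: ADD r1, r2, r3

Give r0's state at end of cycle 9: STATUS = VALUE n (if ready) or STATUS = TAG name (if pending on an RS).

cycle 1: issue SUB r1<-Add1 // r0:3,r1:Add1,r2:7,r3:9
cycle 2: issue MUL r1<-Mul1 // r0:3,r1:Mul1,r2:7,r3:9
cycle 3: CDB Add1=-2; issue MUL r1<-Mul2 // r0:3,r1:Mul2,r2:7,r3:9
cycle 4: issue SUB r1<-Add1 // r0:3,r1:Add1,r2:7,r3:9
cycle 5: issue ADD r1<-Add2 // r0:3,r1:Add2,r2:7,r3:9
cycle 6: CDB Add1=-6; issue SUB r0<-Add1 // r0:Add1,r1:Add2,r2:7,r3:9
cycle 7: CDB Mul1=4; issue MUL r3<-Mul1 // r0:Add1,r1:Add2,r2:7,r3:Mul1
cycle 8: CDB Add2=3; issue SUB r0<-Add2 // r0:Add2,r1:3,r2:7,r3:Mul1
cycle 9: issue SUB r0<-Add3 // r0:Add3,r1:3,r2:7,r3:Mul1

STATUS = TAG Add3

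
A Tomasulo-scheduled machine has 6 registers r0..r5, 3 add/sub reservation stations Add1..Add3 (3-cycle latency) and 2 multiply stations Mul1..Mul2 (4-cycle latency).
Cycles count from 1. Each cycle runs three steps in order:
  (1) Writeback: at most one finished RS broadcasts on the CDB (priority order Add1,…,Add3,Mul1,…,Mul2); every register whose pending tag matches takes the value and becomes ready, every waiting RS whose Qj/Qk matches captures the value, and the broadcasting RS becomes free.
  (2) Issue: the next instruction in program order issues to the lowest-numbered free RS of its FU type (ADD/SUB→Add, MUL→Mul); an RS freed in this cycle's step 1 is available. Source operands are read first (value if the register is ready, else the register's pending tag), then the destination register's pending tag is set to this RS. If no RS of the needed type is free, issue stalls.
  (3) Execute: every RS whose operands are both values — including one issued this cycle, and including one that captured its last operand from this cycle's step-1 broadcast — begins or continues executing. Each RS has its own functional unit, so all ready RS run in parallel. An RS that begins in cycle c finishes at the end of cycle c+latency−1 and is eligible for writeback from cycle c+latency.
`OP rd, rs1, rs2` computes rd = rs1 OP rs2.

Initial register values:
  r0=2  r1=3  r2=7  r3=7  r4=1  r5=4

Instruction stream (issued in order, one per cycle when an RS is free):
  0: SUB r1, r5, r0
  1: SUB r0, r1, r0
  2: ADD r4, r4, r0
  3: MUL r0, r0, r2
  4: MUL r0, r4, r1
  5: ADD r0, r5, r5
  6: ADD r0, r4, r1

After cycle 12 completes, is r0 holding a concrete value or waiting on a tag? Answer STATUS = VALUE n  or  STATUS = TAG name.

c1: issue SUB r1<-Add1 | r0:2,r1:Add1,r2:7,r3:7,r4:1,r5:4
c2: issue SUB r0<-Add2 | r0:Add2,r1:Add1,r2:7,r3:7,r4:1,r5:4
c3: issue ADD r4<-Add3 | r0:Add2,r1:Add1,r2:7,r3:7,r4:Add3,r5:4
c4: CDB Add1=2; issue MUL r0<-Mul1 | r0:Mul1,r1:2,r2:7,r3:7,r4:Add3,r5:4
c5: issue MUL r0<-Mul2 | r0:Mul2,r1:2,r2:7,r3:7,r4:Add3,r5:4
c6: issue ADD r0<-Add1 | r0:Add1,r1:2,r2:7,r3:7,r4:Add3,r5:4
c7: CDB Add2=0; issue ADD r0<-Add2 | r0:Add2,r1:2,r2:7,r3:7,r4:Add3,r5:4
c8: - | r0:Add2,r1:2,r2:7,r3:7,r4:Add3,r5:4
c9: CDB Add1=8 | r0:Add2,r1:2,r2:7,r3:7,r4:Add3,r5:4
c10: CDB Add3=1 | r0:Add2,r1:2,r2:7,r3:7,r4:1,r5:4
c11: CDB Mul1=0 | r0:Add2,r1:2,r2:7,r3:7,r4:1,r5:4
c12: - | r0:Add2,r1:2,r2:7,r3:7,r4:1,r5:4

STATUS = TAG Add2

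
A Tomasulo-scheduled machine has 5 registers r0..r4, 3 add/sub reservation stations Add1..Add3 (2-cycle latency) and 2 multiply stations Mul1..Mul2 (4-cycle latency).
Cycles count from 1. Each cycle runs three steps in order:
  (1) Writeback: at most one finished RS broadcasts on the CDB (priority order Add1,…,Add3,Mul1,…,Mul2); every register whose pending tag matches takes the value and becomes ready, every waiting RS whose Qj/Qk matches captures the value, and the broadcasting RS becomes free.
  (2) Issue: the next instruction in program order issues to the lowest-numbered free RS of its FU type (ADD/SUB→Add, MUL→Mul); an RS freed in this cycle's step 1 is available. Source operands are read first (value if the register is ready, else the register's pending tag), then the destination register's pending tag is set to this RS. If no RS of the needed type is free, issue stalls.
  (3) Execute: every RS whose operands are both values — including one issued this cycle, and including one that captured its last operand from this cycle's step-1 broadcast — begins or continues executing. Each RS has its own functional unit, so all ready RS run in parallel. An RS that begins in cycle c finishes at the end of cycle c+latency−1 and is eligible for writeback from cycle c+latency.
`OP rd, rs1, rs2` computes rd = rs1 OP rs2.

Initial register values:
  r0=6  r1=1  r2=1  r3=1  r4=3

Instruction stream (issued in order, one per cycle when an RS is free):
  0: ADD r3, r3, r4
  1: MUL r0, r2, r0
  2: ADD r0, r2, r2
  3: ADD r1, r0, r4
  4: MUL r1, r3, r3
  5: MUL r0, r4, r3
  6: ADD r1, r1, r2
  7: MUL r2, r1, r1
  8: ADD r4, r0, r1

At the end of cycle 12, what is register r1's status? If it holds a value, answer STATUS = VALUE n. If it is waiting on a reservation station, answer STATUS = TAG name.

STATUS = VALUE 17

c1: issue ADD r3<-Add1 | r0:6,r1:1,r2:1,r3:Add1,r4:3
c2: issue MUL r0<-Mul1 | r0:Mul1,r1:1,r2:1,r3:Add1,r4:3
c3: CDB Add1=4; issue ADD r0<-Add1 | r0:Add1,r1:1,r2:1,r3:4,r4:3
c4: issue ADD r1<-Add2 | r0:Add1,r1:Add2,r2:1,r3:4,r4:3
c5: CDB Add1=2; issue MUL r1<-Mul2 | r0:2,r1:Mul2,r2:1,r3:4,r4:3
c6: CDB Mul1=6; issue MUL r0<-Mul1 | r0:Mul1,r1:Mul2,r2:1,r3:4,r4:3
c7: CDB Add2=5; issue ADD r1<-Add1 | r0:Mul1,r1:Add1,r2:1,r3:4,r4:3
c8: stall | r0:Mul1,r1:Add1,r2:1,r3:4,r4:3
c9: CDB Mul2=16; issue MUL r2<-Mul2 | r0:Mul1,r1:Add1,r2:Mul2,r3:4,r4:3
c10: CDB Mul1=12; issue ADD r4<-Add2 | r0:12,r1:Add1,r2:Mul2,r3:4,r4:Add2
c11: CDB Add1=17 | r0:12,r1:17,r2:Mul2,r3:4,r4:Add2
c12: - | r0:12,r1:17,r2:Mul2,r3:4,r4:Add2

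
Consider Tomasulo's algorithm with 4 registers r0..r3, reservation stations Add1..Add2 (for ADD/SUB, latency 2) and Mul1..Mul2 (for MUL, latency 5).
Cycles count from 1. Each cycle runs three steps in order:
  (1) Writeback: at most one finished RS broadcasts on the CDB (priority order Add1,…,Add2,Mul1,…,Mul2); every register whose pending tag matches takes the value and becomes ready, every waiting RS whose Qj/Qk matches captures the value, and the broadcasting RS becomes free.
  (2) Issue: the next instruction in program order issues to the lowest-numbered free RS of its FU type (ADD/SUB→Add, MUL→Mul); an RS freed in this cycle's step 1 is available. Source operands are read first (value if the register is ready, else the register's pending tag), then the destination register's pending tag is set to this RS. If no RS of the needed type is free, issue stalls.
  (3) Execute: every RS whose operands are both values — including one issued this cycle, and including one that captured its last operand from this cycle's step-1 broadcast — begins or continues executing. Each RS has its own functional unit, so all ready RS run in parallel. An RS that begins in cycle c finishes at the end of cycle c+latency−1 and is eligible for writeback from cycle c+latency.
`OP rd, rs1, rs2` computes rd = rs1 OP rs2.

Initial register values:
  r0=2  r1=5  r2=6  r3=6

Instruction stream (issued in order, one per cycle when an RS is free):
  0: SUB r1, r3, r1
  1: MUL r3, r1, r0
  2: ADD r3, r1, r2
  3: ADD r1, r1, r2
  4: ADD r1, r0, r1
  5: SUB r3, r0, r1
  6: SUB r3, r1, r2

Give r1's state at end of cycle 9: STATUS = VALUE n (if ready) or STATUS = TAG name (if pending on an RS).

STATUS = VALUE 9

cycle 1: issue SUB r1<-Add1 // r0:2,r1:Add1,r2:6,r3:6
cycle 2: issue MUL r3<-Mul1 // r0:2,r1:Add1,r2:6,r3:Mul1
cycle 3: CDB Add1=1; issue ADD r3<-Add1 // r0:2,r1:1,r2:6,r3:Add1
cycle 4: issue ADD r1<-Add2 // r0:2,r1:Add2,r2:6,r3:Add1
cycle 5: CDB Add1=7; issue ADD r1<-Add1 // r0:2,r1:Add1,r2:6,r3:7
cycle 6: CDB Add2=7; issue SUB r3<-Add2 // r0:2,r1:Add1,r2:6,r3:Add2
cycle 7: stall // r0:2,r1:Add1,r2:6,r3:Add2
cycle 8: CDB Add1=9; issue SUB r3<-Add1 // r0:2,r1:9,r2:6,r3:Add1
cycle 9: CDB Mul1=2 // r0:2,r1:9,r2:6,r3:Add1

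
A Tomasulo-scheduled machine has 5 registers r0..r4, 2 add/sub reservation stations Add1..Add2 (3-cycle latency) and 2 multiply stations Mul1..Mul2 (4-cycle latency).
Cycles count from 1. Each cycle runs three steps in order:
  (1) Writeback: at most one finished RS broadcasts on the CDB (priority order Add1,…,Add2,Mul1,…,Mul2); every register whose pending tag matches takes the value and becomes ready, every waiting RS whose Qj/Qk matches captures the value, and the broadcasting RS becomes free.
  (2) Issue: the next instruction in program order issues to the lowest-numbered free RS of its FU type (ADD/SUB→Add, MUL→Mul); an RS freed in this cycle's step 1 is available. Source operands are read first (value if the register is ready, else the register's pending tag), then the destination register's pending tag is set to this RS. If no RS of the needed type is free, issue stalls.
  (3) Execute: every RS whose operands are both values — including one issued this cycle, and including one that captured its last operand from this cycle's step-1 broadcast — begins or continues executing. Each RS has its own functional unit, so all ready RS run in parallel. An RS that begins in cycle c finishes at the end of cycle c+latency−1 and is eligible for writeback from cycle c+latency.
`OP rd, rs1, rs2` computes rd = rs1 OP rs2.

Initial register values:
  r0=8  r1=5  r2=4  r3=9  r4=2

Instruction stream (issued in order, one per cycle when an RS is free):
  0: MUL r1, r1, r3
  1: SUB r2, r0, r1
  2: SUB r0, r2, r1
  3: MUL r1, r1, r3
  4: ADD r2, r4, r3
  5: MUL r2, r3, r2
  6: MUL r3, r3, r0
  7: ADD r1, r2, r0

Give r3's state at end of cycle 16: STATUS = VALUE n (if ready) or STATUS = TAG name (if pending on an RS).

c1: issue MUL r1<-Mul1 | r0:8,r1:Mul1,r2:4,r3:9,r4:2
c2: issue SUB r2<-Add1 | r0:8,r1:Mul1,r2:Add1,r3:9,r4:2
c3: issue SUB r0<-Add2 | r0:Add2,r1:Mul1,r2:Add1,r3:9,r4:2
c4: issue MUL r1<-Mul2 | r0:Add2,r1:Mul2,r2:Add1,r3:9,r4:2
c5: CDB Mul1=45; stall | r0:Add2,r1:Mul2,r2:Add1,r3:9,r4:2
c6: stall | r0:Add2,r1:Mul2,r2:Add1,r3:9,r4:2
c7: stall | r0:Add2,r1:Mul2,r2:Add1,r3:9,r4:2
c8: CDB Add1=-37; issue ADD r2<-Add1 | r0:Add2,r1:Mul2,r2:Add1,r3:9,r4:2
c9: CDB Mul2=405; issue MUL r2<-Mul1 | r0:Add2,r1:405,r2:Mul1,r3:9,r4:2
c10: issue MUL r3<-Mul2 | r0:Add2,r1:405,r2:Mul1,r3:Mul2,r4:2
c11: CDB Add1=11; issue ADD r1<-Add1 | r0:Add2,r1:Add1,r2:Mul1,r3:Mul2,r4:2
c12: CDB Add2=-82 | r0:-82,r1:Add1,r2:Mul1,r3:Mul2,r4:2
c13: - | r0:-82,r1:Add1,r2:Mul1,r3:Mul2,r4:2
c14: - | r0:-82,r1:Add1,r2:Mul1,r3:Mul2,r4:2
c15: CDB Mul1=99 | r0:-82,r1:Add1,r2:99,r3:Mul2,r4:2
c16: CDB Mul2=-738 | r0:-82,r1:Add1,r2:99,r3:-738,r4:2

STATUS = VALUE -738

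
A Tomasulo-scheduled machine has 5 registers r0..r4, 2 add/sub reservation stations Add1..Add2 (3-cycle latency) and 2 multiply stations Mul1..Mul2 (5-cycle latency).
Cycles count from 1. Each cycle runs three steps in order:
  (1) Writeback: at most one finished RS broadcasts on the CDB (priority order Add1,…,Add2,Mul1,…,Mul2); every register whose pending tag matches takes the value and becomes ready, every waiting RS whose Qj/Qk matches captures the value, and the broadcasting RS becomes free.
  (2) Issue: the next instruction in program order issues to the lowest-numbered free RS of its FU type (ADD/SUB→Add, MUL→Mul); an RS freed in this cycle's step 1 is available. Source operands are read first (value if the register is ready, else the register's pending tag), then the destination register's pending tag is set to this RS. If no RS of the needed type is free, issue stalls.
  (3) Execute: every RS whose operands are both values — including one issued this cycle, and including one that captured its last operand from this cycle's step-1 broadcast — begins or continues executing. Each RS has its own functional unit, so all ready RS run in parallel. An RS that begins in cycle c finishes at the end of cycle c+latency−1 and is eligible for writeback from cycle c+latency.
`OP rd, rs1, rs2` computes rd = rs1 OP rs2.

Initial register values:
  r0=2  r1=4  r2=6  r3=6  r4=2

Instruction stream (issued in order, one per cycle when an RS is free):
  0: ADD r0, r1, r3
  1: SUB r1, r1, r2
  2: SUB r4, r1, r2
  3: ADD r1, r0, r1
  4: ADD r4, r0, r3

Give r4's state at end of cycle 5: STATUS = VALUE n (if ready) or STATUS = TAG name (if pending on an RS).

STATUS = TAG Add1

  c1: issue ADD r0<-Add1  regs: r0:Add1,r1:4,r2:6,r3:6,r4:2
  c2: issue SUB r1<-Add2  regs: r0:Add1,r1:Add2,r2:6,r3:6,r4:2
  c3: stall  regs: r0:Add1,r1:Add2,r2:6,r3:6,r4:2
  c4: CDB Add1=10; issue SUB r4<-Add1  regs: r0:10,r1:Add2,r2:6,r3:6,r4:Add1
  c5: CDB Add2=-2; issue ADD r1<-Add2  regs: r0:10,r1:Add2,r2:6,r3:6,r4:Add1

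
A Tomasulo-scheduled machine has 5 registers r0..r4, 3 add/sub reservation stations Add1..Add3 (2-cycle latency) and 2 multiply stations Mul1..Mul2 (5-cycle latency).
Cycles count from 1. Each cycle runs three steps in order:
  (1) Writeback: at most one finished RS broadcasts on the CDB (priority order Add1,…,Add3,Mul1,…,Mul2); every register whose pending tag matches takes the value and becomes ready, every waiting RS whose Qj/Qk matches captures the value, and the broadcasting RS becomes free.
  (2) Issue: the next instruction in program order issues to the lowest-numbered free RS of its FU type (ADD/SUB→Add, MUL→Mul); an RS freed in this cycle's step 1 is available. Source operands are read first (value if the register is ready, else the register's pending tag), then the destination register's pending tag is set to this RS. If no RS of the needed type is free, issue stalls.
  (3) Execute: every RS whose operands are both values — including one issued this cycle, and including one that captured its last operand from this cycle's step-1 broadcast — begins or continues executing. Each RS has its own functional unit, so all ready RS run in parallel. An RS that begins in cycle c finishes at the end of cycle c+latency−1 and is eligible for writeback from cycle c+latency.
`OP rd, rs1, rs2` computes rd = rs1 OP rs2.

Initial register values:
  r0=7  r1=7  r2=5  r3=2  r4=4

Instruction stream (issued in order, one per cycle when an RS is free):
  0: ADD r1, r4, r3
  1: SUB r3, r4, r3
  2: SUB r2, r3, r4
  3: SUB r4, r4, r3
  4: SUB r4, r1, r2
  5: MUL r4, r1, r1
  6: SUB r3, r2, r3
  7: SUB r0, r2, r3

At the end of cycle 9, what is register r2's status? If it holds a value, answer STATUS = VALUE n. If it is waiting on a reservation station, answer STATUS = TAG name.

STATUS = VALUE -2

  c1: issue ADD r1<-Add1  regs: r0:7,r1:Add1,r2:5,r3:2,r4:4
  c2: issue SUB r3<-Add2  regs: r0:7,r1:Add1,r2:5,r3:Add2,r4:4
  c3: CDB Add1=6; issue SUB r2<-Add1  regs: r0:7,r1:6,r2:Add1,r3:Add2,r4:4
  c4: CDB Add2=2; issue SUB r4<-Add2  regs: r0:7,r1:6,r2:Add1,r3:2,r4:Add2
  c5: issue SUB r4<-Add3  regs: r0:7,r1:6,r2:Add1,r3:2,r4:Add3
  c6: CDB Add1=-2; issue MUL r4<-Mul1  regs: r0:7,r1:6,r2:-2,r3:2,r4:Mul1
  c7: CDB Add2=2; issue SUB r3<-Add1  regs: r0:7,r1:6,r2:-2,r3:Add1,r4:Mul1
  c8: CDB Add3=8; issue SUB r0<-Add2  regs: r0:Add2,r1:6,r2:-2,r3:Add1,r4:Mul1
  c9: CDB Add1=-4  regs: r0:Add2,r1:6,r2:-2,r3:-4,r4:Mul1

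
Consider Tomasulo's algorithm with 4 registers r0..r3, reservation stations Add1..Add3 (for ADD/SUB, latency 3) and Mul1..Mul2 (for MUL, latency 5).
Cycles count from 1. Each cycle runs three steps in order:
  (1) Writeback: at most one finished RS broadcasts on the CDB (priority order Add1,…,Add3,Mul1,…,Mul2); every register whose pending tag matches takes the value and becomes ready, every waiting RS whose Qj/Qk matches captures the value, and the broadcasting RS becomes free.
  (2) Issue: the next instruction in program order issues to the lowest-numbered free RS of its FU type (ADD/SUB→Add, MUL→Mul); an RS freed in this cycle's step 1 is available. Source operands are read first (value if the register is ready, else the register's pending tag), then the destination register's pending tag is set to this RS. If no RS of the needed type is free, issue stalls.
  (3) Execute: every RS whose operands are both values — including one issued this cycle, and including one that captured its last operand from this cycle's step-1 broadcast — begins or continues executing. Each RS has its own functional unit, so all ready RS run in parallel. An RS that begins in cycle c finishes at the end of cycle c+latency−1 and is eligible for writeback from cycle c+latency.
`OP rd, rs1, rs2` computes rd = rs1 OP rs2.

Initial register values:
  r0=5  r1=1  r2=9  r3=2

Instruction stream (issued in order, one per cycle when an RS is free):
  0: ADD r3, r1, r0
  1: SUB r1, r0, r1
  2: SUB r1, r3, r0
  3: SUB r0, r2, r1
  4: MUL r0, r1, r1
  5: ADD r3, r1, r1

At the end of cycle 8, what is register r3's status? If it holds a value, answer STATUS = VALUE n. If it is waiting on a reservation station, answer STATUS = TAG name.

c1: issue ADD r3<-Add1 | r0:5,r1:1,r2:9,r3:Add1
c2: issue SUB r1<-Add2 | r0:5,r1:Add2,r2:9,r3:Add1
c3: issue SUB r1<-Add3 | r0:5,r1:Add3,r2:9,r3:Add1
c4: CDB Add1=6; issue SUB r0<-Add1 | r0:Add1,r1:Add3,r2:9,r3:6
c5: CDB Add2=4; issue MUL r0<-Mul1 | r0:Mul1,r1:Add3,r2:9,r3:6
c6: issue ADD r3<-Add2 | r0:Mul1,r1:Add3,r2:9,r3:Add2
c7: CDB Add3=1 | r0:Mul1,r1:1,r2:9,r3:Add2
c8: - | r0:Mul1,r1:1,r2:9,r3:Add2

STATUS = TAG Add2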